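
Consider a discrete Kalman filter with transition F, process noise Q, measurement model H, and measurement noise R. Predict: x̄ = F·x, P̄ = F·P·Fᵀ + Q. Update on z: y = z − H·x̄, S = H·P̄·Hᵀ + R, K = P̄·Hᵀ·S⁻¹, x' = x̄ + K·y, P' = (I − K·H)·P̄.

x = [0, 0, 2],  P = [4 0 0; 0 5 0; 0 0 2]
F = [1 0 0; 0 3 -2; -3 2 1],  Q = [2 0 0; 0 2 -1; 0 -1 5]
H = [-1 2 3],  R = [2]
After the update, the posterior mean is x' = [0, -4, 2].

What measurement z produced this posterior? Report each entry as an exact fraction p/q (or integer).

x̄ = F·x = [0, -4, 2]
P̄ = F·P·Fᵀ + Q = [6 0 -12; 0 55 25; -12 25 63]
S = H·P̄·Hᵀ + R = [1167]
K = P̄·Hᵀ·S⁻¹ = [-14/389; 185/1167; 251/1167]
x' − x̄ = [0, 0, 0] = K·y
y = (KᵀK)⁻¹·Kᵀ·(x' − x̄) = [0]
z = y + H·x̄ = [0] + [-2] = [-2]

z = [-2]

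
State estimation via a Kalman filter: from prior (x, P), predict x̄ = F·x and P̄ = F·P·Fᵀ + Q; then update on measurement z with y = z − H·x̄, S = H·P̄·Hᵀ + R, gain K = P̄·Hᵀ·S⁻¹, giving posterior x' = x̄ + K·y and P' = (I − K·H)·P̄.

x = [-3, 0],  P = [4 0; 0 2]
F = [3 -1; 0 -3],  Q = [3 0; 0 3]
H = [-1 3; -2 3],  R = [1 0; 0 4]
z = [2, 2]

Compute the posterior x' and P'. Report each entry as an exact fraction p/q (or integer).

x̄ = F·x = [-9, 0]
P̄ = F·P·Fᵀ + Q = [41 6; 6 21]
y = z − H·x̄ = [-7, -16]
S = H·P̄·Hᵀ + R = [195 217; 217 285]
K = P̄·Hᵀ·S⁻¹ = [7333/8486 -7489/8486; 2589/4243 -1212/4243]
x' = x̄ + K·y = [-7881/8486, 1269/4243]
P' = (I − K·H)·P̄ = [37289/8486 7437/4243; 7437/4243 3342/4243]

x' = [-7881/8486, 1269/4243]
P' = [37289/8486 7437/4243; 7437/4243 3342/4243]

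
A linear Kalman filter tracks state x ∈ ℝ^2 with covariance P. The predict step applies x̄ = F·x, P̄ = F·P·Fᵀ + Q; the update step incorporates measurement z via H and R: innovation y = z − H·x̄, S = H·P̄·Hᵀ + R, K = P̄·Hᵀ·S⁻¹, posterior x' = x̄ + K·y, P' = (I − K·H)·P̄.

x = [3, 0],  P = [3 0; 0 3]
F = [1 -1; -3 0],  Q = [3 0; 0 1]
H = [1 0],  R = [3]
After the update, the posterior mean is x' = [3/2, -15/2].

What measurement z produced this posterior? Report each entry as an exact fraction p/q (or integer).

x̄ = F·x = [3, -9]
P̄ = F·P·Fᵀ + Q = [9 -9; -9 28]
S = H·P̄·Hᵀ + R = [12]
K = P̄·Hᵀ·S⁻¹ = [3/4; -3/4]
x' − x̄ = [-3/2, 3/2] = K·y
y = (KᵀK)⁻¹·Kᵀ·(x' − x̄) = [-2]
z = y + H·x̄ = [-2] + [3] = [1]

z = [1]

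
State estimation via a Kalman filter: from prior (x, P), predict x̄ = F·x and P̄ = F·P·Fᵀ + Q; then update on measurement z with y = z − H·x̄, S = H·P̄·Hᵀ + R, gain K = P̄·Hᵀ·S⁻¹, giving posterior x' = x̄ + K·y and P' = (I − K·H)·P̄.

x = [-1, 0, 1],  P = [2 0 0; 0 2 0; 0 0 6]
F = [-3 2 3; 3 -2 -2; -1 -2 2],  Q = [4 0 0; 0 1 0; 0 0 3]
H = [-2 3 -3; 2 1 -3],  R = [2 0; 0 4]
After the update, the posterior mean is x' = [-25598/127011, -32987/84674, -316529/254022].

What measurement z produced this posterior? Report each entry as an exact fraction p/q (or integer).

z = [3, 3]

x̄ = F·x = [6, -5, 3]
P̄ = F·P·Fᵀ + Q = [84 -62 34; -62 51 -22; 34 -22 37]
S = H·P̄·Hᵀ + R = [2678 166; 166 200]
K = P̄·Hᵀ·S⁻¹ = [-22966/127011 21602/127011; 11627/84674 -6307/42337; -19105/254022 -33350/127011]
x' − x̄ = [-787664/127011, 390383/84674, -1078595/254022] = K·y
y = (KᵀK)⁻¹·Kᵀ·(x' − x̄) = [39, 5]
z = y + H·x̄ = [39, 5] + [-36, -2] = [3, 3]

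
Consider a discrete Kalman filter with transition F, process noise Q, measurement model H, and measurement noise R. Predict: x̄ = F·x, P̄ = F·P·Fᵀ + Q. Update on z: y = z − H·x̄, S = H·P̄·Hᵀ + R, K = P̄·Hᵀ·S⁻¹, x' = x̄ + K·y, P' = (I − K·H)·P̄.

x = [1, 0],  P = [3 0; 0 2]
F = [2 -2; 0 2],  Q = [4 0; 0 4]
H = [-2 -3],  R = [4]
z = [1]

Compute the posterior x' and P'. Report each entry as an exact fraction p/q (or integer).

x̄ = F·x = [2, 0]
P̄ = F·P·Fᵀ + Q = [24 -8; -8 12]
y = z − H·x̄ = [5]
S = H·P̄·Hᵀ + R = [112]
K = P̄·Hᵀ·S⁻¹ = [-3/14; -5/28]
x' = x̄ + K·y = [13/14, -25/28]
P' = (I − K·H)·P̄ = [132/7 -86/7; -86/7 59/7]

x' = [13/14, -25/28]
P' = [132/7 -86/7; -86/7 59/7]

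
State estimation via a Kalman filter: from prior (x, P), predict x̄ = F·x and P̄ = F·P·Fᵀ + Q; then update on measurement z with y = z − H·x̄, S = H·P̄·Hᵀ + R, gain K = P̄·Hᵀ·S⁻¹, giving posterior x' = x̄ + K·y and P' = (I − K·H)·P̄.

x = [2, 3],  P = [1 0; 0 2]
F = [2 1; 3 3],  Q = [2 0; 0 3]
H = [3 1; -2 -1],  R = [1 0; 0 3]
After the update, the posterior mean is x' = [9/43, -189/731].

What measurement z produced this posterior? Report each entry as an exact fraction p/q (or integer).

z = [1, 3]

x̄ = F·x = [7, 15]
P̄ = F·P·Fᵀ + Q = [8 12; 12 30]
S = H·P̄·Hᵀ + R = [175 -138; -138 113]
K = P̄·Hᵀ·S⁻¹ = [12/43 4/43; 6/731 -342/731]
x' − x̄ = [-292/43, -11154/731] = K·y
y = (KᵀK)⁻¹·Kᵀ·(x' − x̄) = [-35, 32]
z = y + H·x̄ = [-35, 32] + [36, -29] = [1, 3]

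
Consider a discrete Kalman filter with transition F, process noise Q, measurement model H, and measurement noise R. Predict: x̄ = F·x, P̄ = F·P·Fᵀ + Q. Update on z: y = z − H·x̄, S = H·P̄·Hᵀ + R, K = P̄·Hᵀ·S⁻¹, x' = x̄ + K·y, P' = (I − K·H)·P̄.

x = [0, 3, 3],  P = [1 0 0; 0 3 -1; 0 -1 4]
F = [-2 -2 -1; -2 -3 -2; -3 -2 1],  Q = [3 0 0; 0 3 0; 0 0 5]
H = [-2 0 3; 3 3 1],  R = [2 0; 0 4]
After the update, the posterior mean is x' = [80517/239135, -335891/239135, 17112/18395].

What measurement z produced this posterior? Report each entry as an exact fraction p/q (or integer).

z = [2, -2]

x̄ = F·x = [-9, -15, -3]
P̄ = F·P·Fᵀ + Q = [19 23 14; 23 38 15; 14 15 34]
S = H·P̄·Hᵀ + R = [216 83; 83 1139]
K = P̄·Hᵀ·S⁻¹ = [-7064/239135 29908/239135; -17573/239135 42851/239135; 5711/18395 1538/18395]
x' − x̄ = [2232732/239135, 3251134/239135, 72297/18395] = K·y
y = (KᵀK)⁻¹·Kᵀ·(x' − x̄) = [-7, 73]
z = y + H·x̄ = [-7, 73] + [9, -75] = [2, -2]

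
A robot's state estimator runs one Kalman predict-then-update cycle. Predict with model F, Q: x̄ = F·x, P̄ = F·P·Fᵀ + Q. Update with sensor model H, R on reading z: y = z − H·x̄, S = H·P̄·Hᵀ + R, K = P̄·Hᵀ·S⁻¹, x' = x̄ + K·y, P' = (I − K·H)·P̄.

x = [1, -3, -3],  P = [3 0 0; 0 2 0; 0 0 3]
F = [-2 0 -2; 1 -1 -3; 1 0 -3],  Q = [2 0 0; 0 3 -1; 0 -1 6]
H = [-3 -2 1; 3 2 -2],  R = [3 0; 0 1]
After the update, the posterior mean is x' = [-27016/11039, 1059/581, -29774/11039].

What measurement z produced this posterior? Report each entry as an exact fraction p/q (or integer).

x̄ = F·x = [4, 13, 10]
P̄ = F·P·Fᵀ + Q = [26 12 12; 12 35 29; 12 29 36]
S = H·P̄·Hᵀ + R = [369 -308; -308 287]
K = P̄·Hᵀ·S⁻¹ = [-258/1577 1062/11039; -55/83 -316/581; -1410/1577 -9746/11039]
x' − x̄ = [-71172/11039, -6494/581, -140164/11039] = K·y
y = (KᵀK)⁻¹·Kᵀ·(x' − x̄) = [30, -16]
z = y + H·x̄ = [30, -16] + [-28, 18] = [2, 2]

z = [2, 2]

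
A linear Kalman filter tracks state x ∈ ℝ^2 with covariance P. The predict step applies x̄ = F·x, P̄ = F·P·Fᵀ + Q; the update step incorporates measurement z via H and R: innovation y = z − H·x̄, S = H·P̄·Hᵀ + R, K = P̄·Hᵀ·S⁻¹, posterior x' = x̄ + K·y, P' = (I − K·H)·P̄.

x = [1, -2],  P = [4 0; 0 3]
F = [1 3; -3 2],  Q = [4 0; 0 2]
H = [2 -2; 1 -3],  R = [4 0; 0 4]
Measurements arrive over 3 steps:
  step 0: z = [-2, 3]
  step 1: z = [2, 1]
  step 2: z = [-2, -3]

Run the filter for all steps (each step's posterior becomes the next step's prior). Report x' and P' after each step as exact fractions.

step 0: x̄ = F·x = [-5, -7]
step 0: P̄ = F·P·Fᵀ + Q = [35 6; 6 50]
step 0: y = z − H·x̄ = [-6, -13]
step 0: S = H·P̄·Hᵀ + R = [296 322; 322 453]
step 0: K = P̄·Hᵀ·S⁻¹ = [5200/7601 -3411/7601; 1626/7601 -3572/7601]
step 0: x' = x̄ + K·y = [-24862/7601, -16527/7601]
step 0: P' = (I − K·H)·P̄ = [22422/7601 12022/7601; 12022/7601 8770/7601]
step 1: x̄ = F·x = [-74443/7601, 41532/7601]
step 1: P̄ = F·P·Fᵀ + Q = [203888/7601 -98800/7601; -98800/7601 107816/7601]
step 1: y = z − H·x̄ = [247152/7601, 206640/7601]
step 1: S = H·P̄·Hᵀ + R = [2067620/7601 1845072/7601; 1845072/7601 1797436/7601]
step 1: K = P̄·Hᵀ·S⁻¹ = [46800/88499 -23408/88499; 298644/2566471 -909466/2566471]
step 1: x' = x̄ + K·y = [18623/88499, -990780/2566471]
step 1: P' = (I − K·H)·P̄ = [187216/88499 93616/88499; 93616/88499 2117576/2566471]
step 2: x̄ = F·x = [-2432273/2566471, -3601761/2566471]
step 2: P̄ = F·P·Fᵀ + Q = [51042516/2566471 -22586384/2566471; -22586384/2566471 29888254/2566471]
step 2: y = z − H·x̄ = [-7471918/2566471, -16072423/2566471]
step 2: S = H·P̄·Hᵀ + R = [514680036/2566471 462105628/2566471; 462105628/2566471 465820990/2566471]
step 2: K = P̄·Hᵀ·S⁻¹ = [667105472/1276419667 -336250214/1276419667; 145350886/1276419667 -451776621/1276419667]
step 2: x' = x̄ + K·y = [-1046106815/1276419667, 614749388/1276419667]
step 2: P' = (I − K·H)·P̄ = [2673816844/1276419667 1339605900/1276419667; 1339605900/1276419667 1048904128/1276419667]

step 0: x' = [-24862/7601, -16527/7601], P' = [22422/7601 12022/7601; 12022/7601 8770/7601]
step 1: x' = [18623/88499, -990780/2566471], P' = [187216/88499 93616/88499; 93616/88499 2117576/2566471]
step 2: x' = [-1046106815/1276419667, 614749388/1276419667], P' = [2673816844/1276419667 1339605900/1276419667; 1339605900/1276419667 1048904128/1276419667]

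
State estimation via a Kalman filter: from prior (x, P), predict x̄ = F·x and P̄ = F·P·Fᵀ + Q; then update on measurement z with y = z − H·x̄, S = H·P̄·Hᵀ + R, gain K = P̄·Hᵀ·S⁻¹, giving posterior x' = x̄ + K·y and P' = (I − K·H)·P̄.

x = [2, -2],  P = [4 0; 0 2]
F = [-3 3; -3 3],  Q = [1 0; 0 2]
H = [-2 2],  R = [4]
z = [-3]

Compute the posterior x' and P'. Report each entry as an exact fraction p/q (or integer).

x̄ = F·x = [-12, -12]
P̄ = F·P·Fᵀ + Q = [55 54; 54 56]
y = z − H·x̄ = [-3]
S = H·P̄·Hᵀ + R = [16]
K = P̄·Hᵀ·S⁻¹ = [-1/8; 1/4]
x' = x̄ + K·y = [-93/8, -51/4]
P' = (I − K·H)·P̄ = [219/4 109/2; 109/2 55]

x' = [-93/8, -51/4]
P' = [219/4 109/2; 109/2 55]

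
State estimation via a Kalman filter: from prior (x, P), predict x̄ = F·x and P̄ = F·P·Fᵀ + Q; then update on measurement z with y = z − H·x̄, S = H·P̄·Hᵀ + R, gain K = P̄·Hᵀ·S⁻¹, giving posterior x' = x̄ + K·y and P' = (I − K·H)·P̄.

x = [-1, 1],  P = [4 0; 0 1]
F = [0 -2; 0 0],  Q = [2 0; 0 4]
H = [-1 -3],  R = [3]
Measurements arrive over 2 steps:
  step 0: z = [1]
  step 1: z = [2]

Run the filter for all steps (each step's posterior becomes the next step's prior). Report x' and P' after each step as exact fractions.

step 0: x' = [-28/15, 4/15], P' = [26/5 -8/5; -8/5 4/5]
step 1: x' = [-12/17, -88/221], P' = [78/17 -24/17; -24/17 164/221]

step 0: x̄ = F·x = [-2, 0]
step 0: P̄ = F·P·Fᵀ + Q = [6 0; 0 4]
step 0: y = z − H·x̄ = [-1]
step 0: S = H·P̄·Hᵀ + R = [45]
step 0: K = P̄·Hᵀ·S⁻¹ = [-2/15; -4/15]
step 0: x' = x̄ + K·y = [-28/15, 4/15]
step 0: P' = (I − K·H)·P̄ = [26/5 -8/5; -8/5 4/5]
step 1: x̄ = F·x = [-8/15, 0]
step 1: P̄ = F·P·Fᵀ + Q = [26/5 0; 0 4]
step 1: y = z − H·x̄ = [22/15]
step 1: S = H·P̄·Hᵀ + R = [221/5]
step 1: K = P̄·Hᵀ·S⁻¹ = [-2/17; -60/221]
step 1: x' = x̄ + K·y = [-12/17, -88/221]
step 1: P' = (I − K·H)·P̄ = [78/17 -24/17; -24/17 164/221]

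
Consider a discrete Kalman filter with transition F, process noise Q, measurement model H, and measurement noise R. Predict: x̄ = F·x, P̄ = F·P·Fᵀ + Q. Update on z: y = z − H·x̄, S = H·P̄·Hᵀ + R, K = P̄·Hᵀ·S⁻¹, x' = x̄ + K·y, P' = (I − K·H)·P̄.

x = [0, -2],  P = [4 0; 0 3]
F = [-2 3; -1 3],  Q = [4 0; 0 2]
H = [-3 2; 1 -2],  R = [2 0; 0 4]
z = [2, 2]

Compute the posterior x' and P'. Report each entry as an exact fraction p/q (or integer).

x̄ = F·x = [-6, -6]
P̄ = F·P·Fᵀ + Q = [47 35; 35 33]
y = z − H·x̄ = [-4, -4]
S = H·P̄·Hᵀ + R = [137 7; 7 43]
K = P̄·Hᵀ·S⁻¹ = [-1446/2921 -1327/2921; -730/2921 -1987/2921]
x' = x̄ + K·y = [-6434/2921, -6658/2921]
P' = (I − K·H)·P̄ = [4100/2921 4704/2921; 4704/2921 6326/2921]

x' = [-6434/2921, -6658/2921]
P' = [4100/2921 4704/2921; 4704/2921 6326/2921]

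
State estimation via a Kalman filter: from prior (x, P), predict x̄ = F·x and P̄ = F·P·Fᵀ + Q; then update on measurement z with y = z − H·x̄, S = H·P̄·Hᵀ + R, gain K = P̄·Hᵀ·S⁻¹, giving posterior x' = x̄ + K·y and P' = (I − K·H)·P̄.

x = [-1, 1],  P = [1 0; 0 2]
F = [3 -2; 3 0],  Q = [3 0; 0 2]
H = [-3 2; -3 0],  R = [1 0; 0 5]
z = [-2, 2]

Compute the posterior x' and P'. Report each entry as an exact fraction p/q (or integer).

x' = [-1357/1923, -11677/5769]
P' = [320/641 1405/1923; 1405/1923 7561/5769]

x̄ = F·x = [-5, -3]
P̄ = F·P·Fᵀ + Q = [20 9; 9 11]
y = z − H·x̄ = [-11, -13]
S = H·P̄·Hᵀ + R = [117 126; 126 185]
K = P̄·Hᵀ·S⁻¹ = [-70/1923 -192/641; 2477/5769 -281/641]
x' = x̄ + K·y = [-1357/1923, -11677/5769]
P' = (I − K·H)·P̄ = [320/641 1405/1923; 1405/1923 7561/5769]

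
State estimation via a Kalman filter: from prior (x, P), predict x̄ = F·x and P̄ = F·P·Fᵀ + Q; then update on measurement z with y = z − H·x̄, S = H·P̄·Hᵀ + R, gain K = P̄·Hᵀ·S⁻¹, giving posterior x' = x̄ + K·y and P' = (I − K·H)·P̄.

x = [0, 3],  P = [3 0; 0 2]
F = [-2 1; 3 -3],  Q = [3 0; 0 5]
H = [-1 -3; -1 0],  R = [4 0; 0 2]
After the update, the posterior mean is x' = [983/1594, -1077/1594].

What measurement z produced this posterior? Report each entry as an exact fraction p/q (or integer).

x̄ = F·x = [3, -9]
P̄ = F·P·Fᵀ + Q = [17 -24; -24 50]
S = H·P̄·Hᵀ + R = [327 -55; -55 19]
K = P̄·Hᵀ·S⁻¹ = [55/1594 -1267/1594; -537/1594 459/1594]
x' − x̄ = [-3799/1594, 13269/1594] = K·y
y = (KᵀK)⁻¹·Kᵀ·(x' − x̄) = [-23, 2]
z = y + H·x̄ = [-23, 2] + [24, -3] = [1, -1]

z = [1, -1]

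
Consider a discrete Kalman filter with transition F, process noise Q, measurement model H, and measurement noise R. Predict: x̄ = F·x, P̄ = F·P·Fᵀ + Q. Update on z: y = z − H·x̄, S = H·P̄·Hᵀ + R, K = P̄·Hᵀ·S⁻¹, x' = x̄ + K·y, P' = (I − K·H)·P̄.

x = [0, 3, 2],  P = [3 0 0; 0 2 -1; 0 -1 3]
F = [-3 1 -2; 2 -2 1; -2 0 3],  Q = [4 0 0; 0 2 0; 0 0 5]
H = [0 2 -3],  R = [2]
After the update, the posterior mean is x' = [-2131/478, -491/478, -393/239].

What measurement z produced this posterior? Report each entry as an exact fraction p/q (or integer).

z = [3]

x̄ = F·x = [-1, -4, 6]
P̄ = F·P·Fᵀ + Q = [49 -33 -3; -33 29 3; -3 3 44]
S = H·P̄·Hᵀ + R = [478]
K = P̄·Hᵀ·S⁻¹ = [-57/478; 49/478; -63/239]
x' − x̄ = [-1653/478, 1421/478, -1827/239] = K·y
y = (KᵀK)⁻¹·Kᵀ·(x' − x̄) = [29]
z = y + H·x̄ = [29] + [-26] = [3]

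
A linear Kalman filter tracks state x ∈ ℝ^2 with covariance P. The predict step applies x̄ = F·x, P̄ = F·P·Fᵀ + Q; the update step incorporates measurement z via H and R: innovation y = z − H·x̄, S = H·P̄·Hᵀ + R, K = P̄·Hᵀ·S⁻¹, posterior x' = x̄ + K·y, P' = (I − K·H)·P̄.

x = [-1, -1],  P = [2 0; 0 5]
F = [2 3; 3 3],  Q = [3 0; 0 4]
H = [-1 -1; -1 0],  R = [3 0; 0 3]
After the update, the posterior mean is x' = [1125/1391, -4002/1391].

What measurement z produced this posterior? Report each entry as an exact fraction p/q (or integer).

z = [3, -3]

x̄ = F·x = [-5, -6]
P̄ = F·P·Fᵀ + Q = [56 57; 57 67]
S = H·P̄·Hᵀ + R = [240 113; 113 59]
K = P̄·Hᵀ·S⁻¹ = [-339/1391 -671/1391; -875/1391 332/1391]
x' − x̄ = [8080/1391, 4344/1391] = K·y
y = (KᵀK)⁻¹·Kᵀ·(x' − x̄) = [-8, -8]
z = y + H·x̄ = [-8, -8] + [11, 5] = [3, -3]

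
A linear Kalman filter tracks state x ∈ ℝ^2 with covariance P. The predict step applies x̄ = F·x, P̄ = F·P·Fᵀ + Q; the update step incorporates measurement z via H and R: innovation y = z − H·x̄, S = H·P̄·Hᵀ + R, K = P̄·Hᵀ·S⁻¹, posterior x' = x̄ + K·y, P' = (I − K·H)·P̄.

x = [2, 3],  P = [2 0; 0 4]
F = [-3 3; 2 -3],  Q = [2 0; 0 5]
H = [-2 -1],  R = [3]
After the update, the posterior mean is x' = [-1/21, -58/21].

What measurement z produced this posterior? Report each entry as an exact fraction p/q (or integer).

z = [3]

x̄ = F·x = [3, -5]
P̄ = F·P·Fᵀ + Q = [56 -48; -48 49]
S = H·P̄·Hᵀ + R = [84]
K = P̄·Hᵀ·S⁻¹ = [-16/21; 47/84]
x' − x̄ = [-64/21, 47/21] = K·y
y = (KᵀK)⁻¹·Kᵀ·(x' − x̄) = [4]
z = y + H·x̄ = [4] + [-1] = [3]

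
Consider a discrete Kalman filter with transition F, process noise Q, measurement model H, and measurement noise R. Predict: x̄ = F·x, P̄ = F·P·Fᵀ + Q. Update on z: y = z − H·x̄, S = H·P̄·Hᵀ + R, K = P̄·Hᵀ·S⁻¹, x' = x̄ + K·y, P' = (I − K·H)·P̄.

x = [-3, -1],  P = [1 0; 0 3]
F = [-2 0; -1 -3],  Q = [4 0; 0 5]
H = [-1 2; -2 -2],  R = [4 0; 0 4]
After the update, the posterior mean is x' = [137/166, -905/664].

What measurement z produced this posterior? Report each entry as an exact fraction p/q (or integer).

x̄ = F·x = [6, 6]
P̄ = F·P·Fᵀ + Q = [8 2; 2 33]
S = H·P̄·Hᵀ + R = [136 -120; -120 184]
K = P̄·Hᵀ·S⁻¹ = [-49/166 -25/83; 211/664 -115/664]
x' − x̄ = [-859/166, -4889/664] = K·y
y = (KᵀK)⁻¹·Kᵀ·(x' − x̄) = [-9, 26]
z = y + H·x̄ = [-9, 26] + [6, -24] = [-3, 2]

z = [-3, 2]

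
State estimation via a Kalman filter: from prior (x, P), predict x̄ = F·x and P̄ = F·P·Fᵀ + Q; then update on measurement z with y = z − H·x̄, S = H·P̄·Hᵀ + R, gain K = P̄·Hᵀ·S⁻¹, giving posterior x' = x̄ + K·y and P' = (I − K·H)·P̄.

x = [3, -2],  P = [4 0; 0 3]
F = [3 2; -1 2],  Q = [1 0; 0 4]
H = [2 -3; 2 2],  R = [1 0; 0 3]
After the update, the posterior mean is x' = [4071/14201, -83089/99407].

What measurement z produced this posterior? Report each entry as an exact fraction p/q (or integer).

x̄ = F·x = [5, -7]
P̄ = F·P·Fᵀ + Q = [49 0; 0 20]
S = H·P̄·Hᵀ + R = [377 76; 76 279]
K = P̄·Hᵀ·S⁻¹ = [2842/14201 4214/14201; -19780/99407 19640/99407]
x' − x̄ = [-66934/14201, 612760/99407] = K·y
y = (KᵀK)⁻¹·Kᵀ·(x' − x̄) = [-28, 3]
z = y + H·x̄ = [-28, 3] + [31, -4] = [3, -1]

z = [3, -1]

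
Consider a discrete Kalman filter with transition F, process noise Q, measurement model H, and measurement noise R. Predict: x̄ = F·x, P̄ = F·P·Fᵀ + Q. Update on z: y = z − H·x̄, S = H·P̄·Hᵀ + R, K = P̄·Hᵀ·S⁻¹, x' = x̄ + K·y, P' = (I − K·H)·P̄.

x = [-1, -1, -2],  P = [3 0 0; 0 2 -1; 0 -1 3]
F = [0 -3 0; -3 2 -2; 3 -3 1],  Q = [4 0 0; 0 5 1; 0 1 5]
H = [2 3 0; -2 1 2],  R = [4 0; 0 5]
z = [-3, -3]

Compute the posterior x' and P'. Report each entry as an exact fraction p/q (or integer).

x' = [7937/1954, -3543/977, 8659/1954]
P' = [121827/7816 -10241/977 157191/7816; -10241/977 7316/977 -13439/977; 157191/7816 -13439/977 212627/7816]

x̄ = F·x = [3, 5, -2]
P̄ = F·P·Fᵀ + Q = [22 -18 21; -18 60 -52; 21 -52 59]
y = z − H·x̄ = [-24, 2]
S = H·P̄·Hᵀ + R = [416 -64; -64 85]
K = P̄·Hᵀ·S⁻¹ = [-1065/15632 -280/977; 733/1954 184/977; -4077/15632 84/977]
x' = x̄ + K·y = [7937/1954, -3543/977, 8659/1954]
P' = (I − K·H)·P̄ = [121827/7816 -10241/977 157191/7816; -10241/977 7316/977 -13439/977; 157191/7816 -13439/977 212627/7816]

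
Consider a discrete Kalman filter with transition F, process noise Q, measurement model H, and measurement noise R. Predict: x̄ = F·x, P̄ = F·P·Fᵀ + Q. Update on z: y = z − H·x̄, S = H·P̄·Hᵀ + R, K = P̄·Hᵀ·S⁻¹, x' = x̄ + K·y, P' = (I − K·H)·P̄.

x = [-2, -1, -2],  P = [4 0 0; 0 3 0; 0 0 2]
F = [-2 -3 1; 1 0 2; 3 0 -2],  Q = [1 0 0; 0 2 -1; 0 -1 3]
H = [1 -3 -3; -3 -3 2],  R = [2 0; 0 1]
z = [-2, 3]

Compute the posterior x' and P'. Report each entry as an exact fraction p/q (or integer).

x̄ = F·x = [5, -6, -2]
P̄ = F·P·Fᵀ + Q = [46 -4 -28; -4 14 3; -28 3 47]
y = z − H·x̄ = [-31, 4]
S = H·P̄·Hᵀ + R = [843 -617; -617 957]
K = P̄·Hᵀ·S⁻¹ = [11800/213031 -32906/213031; -67443/426062 -54167/426062; -9439/60866 4663/60866]
x' = x̄ + K·y = [567731/213031, -682307/426062, 189529/60866]
P' = (I − K·H)·P̄ = [2134934/213031 -992868/213031 242378/30433; -992868/213031 955495/426062 -224635/60866; 242378/30433 -224635/60866 392513/60866]

x' = [567731/213031, -682307/426062, 189529/60866]
P' = [2134934/213031 -992868/213031 242378/30433; -992868/213031 955495/426062 -224635/60866; 242378/30433 -224635/60866 392513/60866]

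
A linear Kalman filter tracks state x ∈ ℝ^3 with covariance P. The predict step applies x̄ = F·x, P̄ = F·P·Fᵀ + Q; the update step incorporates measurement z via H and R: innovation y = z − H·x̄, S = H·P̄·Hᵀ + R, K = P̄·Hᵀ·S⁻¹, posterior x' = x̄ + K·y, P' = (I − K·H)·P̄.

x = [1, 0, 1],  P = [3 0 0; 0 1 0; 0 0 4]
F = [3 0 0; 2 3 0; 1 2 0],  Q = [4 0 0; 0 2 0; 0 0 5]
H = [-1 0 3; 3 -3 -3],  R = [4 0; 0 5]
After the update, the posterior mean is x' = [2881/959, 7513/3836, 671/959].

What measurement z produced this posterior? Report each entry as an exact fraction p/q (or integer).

z = [-1, 1]

x̄ = F·x = [3, 2, 1]
P̄ = F·P·Fᵀ + Q = [31 18 9; 18 23 12; 9 12 12]
S = H·P̄·Hᵀ + R = [89 -147; -147 329]
K = P̄·Hᵀ·S⁻¹ = [8/137 60/959; -225/1096 -1893/7672; 81/274 -9/1918]
x' − x̄ = [4/959, -159/3836, -288/959] = K·y
y = (KᵀK)⁻¹·Kᵀ·(x' − x̄) = [-1, 1]
z = y + H·x̄ = [-1, 1] + [0, 0] = [-1, 1]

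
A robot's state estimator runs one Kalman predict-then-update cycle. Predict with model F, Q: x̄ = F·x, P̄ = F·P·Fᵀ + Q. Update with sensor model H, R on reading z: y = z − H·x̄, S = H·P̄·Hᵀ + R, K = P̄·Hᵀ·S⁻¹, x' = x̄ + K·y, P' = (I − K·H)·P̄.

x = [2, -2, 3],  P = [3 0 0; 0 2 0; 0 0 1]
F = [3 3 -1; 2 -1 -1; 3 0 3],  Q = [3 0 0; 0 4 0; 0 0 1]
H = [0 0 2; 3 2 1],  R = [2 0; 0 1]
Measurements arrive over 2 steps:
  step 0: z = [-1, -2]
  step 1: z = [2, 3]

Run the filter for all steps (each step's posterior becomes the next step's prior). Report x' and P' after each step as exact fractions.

step 0: x̄ = F·x = [-3, 3, 15]
step 0: P̄ = F·P·Fᵀ + Q = [49 13 24; 13 19 15; 24 15 37]
step 0: y = z − H·x̄ = [-31, -14]
step 0: S = H·P̄·Hᵀ + R = [150 278; 278 915]
step 0: K = P̄·Hᵀ·S⁻¹ = [-5423/29983 8103/29983; 937/29983 2730/29983; 14534/29983 139/29983]
step 0: x' = x̄ + K·y = [-35278/29983, 22682/29983, -2755/29983]
step 0: P' = (I − K·H)·P̄ = [133180/29983 -193007/29983 -5423/29983; -193007/29983 290407/29983 937/29983; -5423/29983 937/29983 14534/29983]
step 1: x̄ = F·x = [-35033/29983, -90483/29983, -114099/29983]
step 1: P̄ = F·P·Fᵀ + Q = [469556/29983 -611387/29983 -606150/29983; -611387/29983 1753187/29983 1315419/29983; -606150/29983 1315419/29983 1261795/29983]
step 1: y = z − H·x̄ = [288164/29983, 490113/29983]
step 1: S = H·P̄·Hᵀ + R = [5107146/29983 4148366/29983; 4148366/29983 6818662/29983]
step 1: K = P̄·Hᵀ·S⁻¹ = [-27194111/73437289 12018291/73437289; 46234567/146874578 36225477/146874578; 143465247/293749156 2074183/293749156]
step 1: x' = x̄ + K·y = [-150711126/73437289, 593271605/146874578, 294887721/293749156]
step 1: P' = (I − K·H)·P̄ = [218999360/73437289 -308892839/73437289 -27194111/73437289; -308892839/73437289 460836986/73437289 46234567/146874578; -27194111/73437289 46234567/146874578 143465247/293749156]

step 0: x' = [-35278/29983, 22682/29983, -2755/29983], P' = [133180/29983 -193007/29983 -5423/29983; -193007/29983 290407/29983 937/29983; -5423/29983 937/29983 14534/29983]
step 1: x' = [-150711126/73437289, 593271605/146874578, 294887721/293749156], P' = [218999360/73437289 -308892839/73437289 -27194111/73437289; -308892839/73437289 460836986/73437289 46234567/146874578; -27194111/73437289 46234567/146874578 143465247/293749156]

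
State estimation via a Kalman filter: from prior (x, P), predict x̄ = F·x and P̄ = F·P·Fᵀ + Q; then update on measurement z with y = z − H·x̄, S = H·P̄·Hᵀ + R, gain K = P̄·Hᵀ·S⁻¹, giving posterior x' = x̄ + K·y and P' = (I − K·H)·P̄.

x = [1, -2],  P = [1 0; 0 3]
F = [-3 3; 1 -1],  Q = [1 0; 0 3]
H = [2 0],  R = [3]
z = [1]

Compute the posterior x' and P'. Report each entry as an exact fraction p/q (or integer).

x̄ = F·x = [-9, 3]
P̄ = F·P·Fᵀ + Q = [37 -12; -12 7]
y = z − H·x̄ = [19]
S = H·P̄·Hᵀ + R = [151]
K = P̄·Hᵀ·S⁻¹ = [74/151; -24/151]
x' = x̄ + K·y = [47/151, -3/151]
P' = (I − K·H)·P̄ = [111/151 -36/151; -36/151 481/151]

x' = [47/151, -3/151]
P' = [111/151 -36/151; -36/151 481/151]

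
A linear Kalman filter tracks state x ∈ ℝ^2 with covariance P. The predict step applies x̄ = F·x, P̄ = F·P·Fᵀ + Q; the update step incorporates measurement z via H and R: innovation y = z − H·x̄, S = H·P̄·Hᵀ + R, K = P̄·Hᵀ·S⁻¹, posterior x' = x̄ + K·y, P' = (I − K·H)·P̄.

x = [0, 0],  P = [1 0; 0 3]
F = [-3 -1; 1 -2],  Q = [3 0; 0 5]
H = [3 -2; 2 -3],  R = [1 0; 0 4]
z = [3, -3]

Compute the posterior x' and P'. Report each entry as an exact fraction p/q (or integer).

x' = [19980/7399, 19395/7399]
P' = [6585/7399 7842/7399; 7842/7399 10512/7399]

x̄ = F·x = [0, 0]
P̄ = F·P·Fᵀ + Q = [15 3; 3 18]
y = z − H·x̄ = [3, -3]
S = H·P̄·Hᵀ + R = [172 159; 159 190]
K = P̄·Hᵀ·S⁻¹ = [4071/7399 -2589/7399; 2502/7399 -3963/7399]
x' = x̄ + K·y = [19980/7399, 19395/7399]
P' = (I − K·H)·P̄ = [6585/7399 7842/7399; 7842/7399 10512/7399]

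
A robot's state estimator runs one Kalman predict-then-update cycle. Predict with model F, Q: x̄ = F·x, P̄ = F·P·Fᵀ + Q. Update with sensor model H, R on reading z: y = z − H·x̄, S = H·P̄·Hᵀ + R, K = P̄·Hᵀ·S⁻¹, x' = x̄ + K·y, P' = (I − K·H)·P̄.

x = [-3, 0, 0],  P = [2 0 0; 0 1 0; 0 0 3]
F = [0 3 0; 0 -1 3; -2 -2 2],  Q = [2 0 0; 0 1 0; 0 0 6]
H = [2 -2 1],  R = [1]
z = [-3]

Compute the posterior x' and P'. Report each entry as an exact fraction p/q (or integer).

x' = [-66/37, 132/37, 288/37]
P' = [737/111 635/111 -182/111; 635/111 1283/111 1252/111; -182/111 1252/111 2846/111]

x̄ = F·x = [0, 0, 6]
P̄ = F·P·Fᵀ + Q = [11 -3 -6; -3 29 20; -6 20 30]
y = z − H·x̄ = [-9]
S = H·P̄·Hᵀ + R = [111]
K = P̄·Hᵀ·S⁻¹ = [22/111; -44/111; -22/111]
x' = x̄ + K·y = [-66/37, 132/37, 288/37]
P' = (I − K·H)·P̄ = [737/111 635/111 -182/111; 635/111 1283/111 1252/111; -182/111 1252/111 2846/111]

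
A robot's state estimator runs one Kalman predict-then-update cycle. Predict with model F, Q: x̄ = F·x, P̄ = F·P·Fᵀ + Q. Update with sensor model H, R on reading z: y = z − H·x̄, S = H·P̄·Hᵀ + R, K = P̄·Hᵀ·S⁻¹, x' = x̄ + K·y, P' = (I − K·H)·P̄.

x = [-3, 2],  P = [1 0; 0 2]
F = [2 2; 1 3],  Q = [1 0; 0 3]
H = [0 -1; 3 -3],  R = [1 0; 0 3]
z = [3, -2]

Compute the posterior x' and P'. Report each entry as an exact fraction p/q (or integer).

x' = [-1175/314, -457/157]
P' = [373/314 142/157; 142/157 146/157]

x̄ = F·x = [-2, 3]
P̄ = F·P·Fᵀ + Q = [13 14; 14 22]
y = z − H·x̄ = [6, 13]
S = H·P̄·Hᵀ + R = [23 24; 24 66]
K = P̄·Hᵀ·S⁻¹ = [-142/157 89/314; -146/157 -4/157]
x' = x̄ + K·y = [-1175/314, -457/157]
P' = (I − K·H)·P̄ = [373/314 142/157; 142/157 146/157]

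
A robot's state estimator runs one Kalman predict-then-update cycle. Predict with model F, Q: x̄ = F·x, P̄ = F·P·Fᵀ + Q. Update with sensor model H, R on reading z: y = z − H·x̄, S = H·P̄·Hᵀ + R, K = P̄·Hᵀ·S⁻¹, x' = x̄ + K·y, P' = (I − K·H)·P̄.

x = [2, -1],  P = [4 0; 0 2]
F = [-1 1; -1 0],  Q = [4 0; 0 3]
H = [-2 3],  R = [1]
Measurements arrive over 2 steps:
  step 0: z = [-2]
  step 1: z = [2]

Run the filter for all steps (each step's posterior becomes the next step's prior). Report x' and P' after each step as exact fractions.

step 0: x̄ = F·x = [-3, -2]
step 0: P̄ = F·P·Fᵀ + Q = [10 4; 4 7]
step 0: y = z − H·x̄ = [-2]
step 0: S = H·P̄·Hᵀ + R = [56]
step 0: K = P̄·Hᵀ·S⁻¹ = [-1/7; 13/56]
step 0: x' = x̄ + K·y = [-19/7, -69/28]
step 0: P' = (I − K·H)·P̄ = [62/7 41/7; 41/7 223/56]
step 1: x̄ = F·x = [1/4, 19/7]
step 1: P̄ = F·P·Fᵀ + Q = [41/8 3; 3 83/7]
step 1: y = z − H·x̄ = [-79/14]
step 1: S = H·P̄·Hᵀ + R = [1291/14]
step 1: K = P̄·Hᵀ·S⁻¹ = [-35/2582; 414/1291]
step 1: x' = x̄ + K·y = [843/2582, 1168/1291]
step 1: P' = (I − K·H)·P̄ = [13189/2582 8781/2582; 8781/2582 3065/1291]

step 0: x' = [-19/7, -69/28], P' = [62/7 41/7; 41/7 223/56]
step 1: x' = [843/2582, 1168/1291], P' = [13189/2582 8781/2582; 8781/2582 3065/1291]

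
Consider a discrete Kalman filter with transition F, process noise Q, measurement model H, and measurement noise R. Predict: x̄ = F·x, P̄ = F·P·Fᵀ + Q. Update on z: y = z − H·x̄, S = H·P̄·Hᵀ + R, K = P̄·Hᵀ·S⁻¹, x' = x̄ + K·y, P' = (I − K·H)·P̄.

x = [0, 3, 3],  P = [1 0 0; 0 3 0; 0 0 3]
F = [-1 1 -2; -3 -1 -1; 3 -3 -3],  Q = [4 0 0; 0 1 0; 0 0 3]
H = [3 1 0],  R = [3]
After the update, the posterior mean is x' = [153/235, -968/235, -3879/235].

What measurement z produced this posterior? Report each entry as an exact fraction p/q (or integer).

x̄ = F·x = [-3, -6, -18]
P̄ = F·P·Fᵀ + Q = [20 6 6; 6 16 9; 6 9 66]
S = H·P̄·Hᵀ + R = [235]
K = P̄·Hᵀ·S⁻¹ = [66/235; 34/235; 27/235]
x' − x̄ = [858/235, 442/235, 351/235] = K·y
y = (KᵀK)⁻¹·Kᵀ·(x' − x̄) = [13]
z = y + H·x̄ = [13] + [-15] = [-2]

z = [-2]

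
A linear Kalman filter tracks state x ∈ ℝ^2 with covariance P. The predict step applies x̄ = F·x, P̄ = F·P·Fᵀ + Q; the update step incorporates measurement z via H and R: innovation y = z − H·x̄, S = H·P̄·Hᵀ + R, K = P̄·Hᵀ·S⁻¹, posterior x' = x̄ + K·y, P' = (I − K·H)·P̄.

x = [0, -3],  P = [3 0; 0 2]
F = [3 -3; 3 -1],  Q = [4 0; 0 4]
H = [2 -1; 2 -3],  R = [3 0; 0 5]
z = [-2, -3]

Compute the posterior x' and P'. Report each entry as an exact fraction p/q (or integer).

x̄ = F·x = [9, 3]
P̄ = F·P·Fᵀ + Q = [49 33; 33 33]
y = z − H·x̄ = [-17, -12]
S = H·P̄·Hᵀ + R = [100 31; 31 102]
K = P̄·Hᵀ·S⁻¹ = [6661/9239 -2115/9239; 4389/9239 -4323/9239]
x' = x̄ + K·y = [-4706/9239, 4980/9239]
P' = (I − K·H)·P̄ = [17631/9239 15279/9239; 15279/9239 17391/9239]

x' = [-4706/9239, 4980/9239]
P' = [17631/9239 15279/9239; 15279/9239 17391/9239]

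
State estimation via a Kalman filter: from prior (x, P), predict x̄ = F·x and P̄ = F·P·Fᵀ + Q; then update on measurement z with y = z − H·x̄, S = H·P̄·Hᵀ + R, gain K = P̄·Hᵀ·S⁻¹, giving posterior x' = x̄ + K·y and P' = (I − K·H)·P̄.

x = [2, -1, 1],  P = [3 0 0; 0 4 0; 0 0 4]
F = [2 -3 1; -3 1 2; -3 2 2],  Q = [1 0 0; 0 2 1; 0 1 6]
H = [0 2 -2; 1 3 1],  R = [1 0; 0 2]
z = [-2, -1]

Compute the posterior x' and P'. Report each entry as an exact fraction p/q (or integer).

x̄ = F·x = [8, -5, -6]
P̄ = F·P·Fᵀ + Q = [53 -22 -34; -22 49 52; -34 52 65]
y = z − H·x̄ = [-4, 12]
S = H·P̄·Hᵀ + R = [41 -20; -20 673]
K = P̄·Hᵀ·S⁻¹ = [15212/27193 -1447/27193; -498/27193 7137/27193; -13758/27193 7147/27193]
x' = x̄ + K·y = [139332/27193, -48329/27193, -22362/27193]
P' = (I − K·H)·P̄ = [1008132/27193 -250855/27193 -258461/27193; -250855/27193 66220/27193 66469/27193; -258461/27193 66469/27193 73348/27193]

x' = [139332/27193, -48329/27193, -22362/27193]
P' = [1008132/27193 -250855/27193 -258461/27193; -250855/27193 66220/27193 66469/27193; -258461/27193 66469/27193 73348/27193]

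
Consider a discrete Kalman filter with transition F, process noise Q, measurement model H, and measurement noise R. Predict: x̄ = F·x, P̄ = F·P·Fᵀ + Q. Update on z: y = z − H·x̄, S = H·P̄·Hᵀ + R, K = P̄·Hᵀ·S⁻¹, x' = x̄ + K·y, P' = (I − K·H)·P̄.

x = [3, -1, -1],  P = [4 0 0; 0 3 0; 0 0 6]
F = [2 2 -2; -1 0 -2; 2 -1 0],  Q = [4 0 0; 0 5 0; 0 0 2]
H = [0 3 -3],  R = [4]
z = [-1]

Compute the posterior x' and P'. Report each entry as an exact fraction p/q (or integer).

x̄ = F·x = [6, -1, 7]
P̄ = F·P·Fᵀ + Q = [56 16 10; 16 33 -8; 10 -8 21]
y = z − H·x̄ = [23]
S = H·P̄·Hᵀ + R = [634]
K = P̄·Hᵀ·S⁻¹ = [9/317; 123/634; -87/634]
x' = x̄ + K·y = [2109/317, 2195/634, 2437/634]
P' = (I − K·H)·P̄ = [17590/317 3965/317 3953/317; 3965/317 5793/634 5629/634; 3953/317 5629/634 5745/634]

x' = [2109/317, 2195/634, 2437/634]
P' = [17590/317 3965/317 3953/317; 3965/317 5793/634 5629/634; 3953/317 5629/634 5745/634]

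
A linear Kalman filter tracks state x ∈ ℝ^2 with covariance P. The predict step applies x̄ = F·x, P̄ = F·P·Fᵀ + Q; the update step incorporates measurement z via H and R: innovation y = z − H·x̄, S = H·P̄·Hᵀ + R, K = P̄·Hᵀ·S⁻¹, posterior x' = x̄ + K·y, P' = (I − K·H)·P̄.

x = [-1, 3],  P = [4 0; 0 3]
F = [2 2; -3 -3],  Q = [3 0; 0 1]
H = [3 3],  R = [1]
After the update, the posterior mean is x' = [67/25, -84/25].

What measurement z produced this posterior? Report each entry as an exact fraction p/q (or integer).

x̄ = F·x = [4, -6]
P̄ = F·P·Fᵀ + Q = [31 -42; -42 64]
S = H·P̄·Hᵀ + R = [100]
K = P̄·Hᵀ·S⁻¹ = [-33/100; 33/50]
x' − x̄ = [-33/25, 66/25] = K·y
y = (KᵀK)⁻¹·Kᵀ·(x' − x̄) = [4]
z = y + H·x̄ = [4] + [-6] = [-2]

z = [-2]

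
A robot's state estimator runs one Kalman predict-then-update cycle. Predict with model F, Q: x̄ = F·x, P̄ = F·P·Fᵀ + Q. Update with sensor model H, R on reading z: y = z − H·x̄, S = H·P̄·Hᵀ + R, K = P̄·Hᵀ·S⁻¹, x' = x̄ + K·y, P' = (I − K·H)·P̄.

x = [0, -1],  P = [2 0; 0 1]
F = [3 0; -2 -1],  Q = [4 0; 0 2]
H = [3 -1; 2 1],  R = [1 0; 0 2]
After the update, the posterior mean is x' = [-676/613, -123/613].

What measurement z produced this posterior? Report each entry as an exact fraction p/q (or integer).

x̄ = F·x = [0, 1]
P̄ = F·P·Fᵀ + Q = [22 -12; -12 11]
S = H·P̄·Hᵀ + R = [282 109; 109 53]
K = P̄·Hᵀ·S⁻¹ = [646/3065 522/3065; -1074/3065 1457/3065]
x' − x̄ = [-676/613, -736/613] = K·y
y = (KᵀK)⁻¹·Kᵀ·(x' − x̄) = [-2, -4]
z = y + H·x̄ = [-2, -4] + [-1, 1] = [-3, -3]

z = [-3, -3]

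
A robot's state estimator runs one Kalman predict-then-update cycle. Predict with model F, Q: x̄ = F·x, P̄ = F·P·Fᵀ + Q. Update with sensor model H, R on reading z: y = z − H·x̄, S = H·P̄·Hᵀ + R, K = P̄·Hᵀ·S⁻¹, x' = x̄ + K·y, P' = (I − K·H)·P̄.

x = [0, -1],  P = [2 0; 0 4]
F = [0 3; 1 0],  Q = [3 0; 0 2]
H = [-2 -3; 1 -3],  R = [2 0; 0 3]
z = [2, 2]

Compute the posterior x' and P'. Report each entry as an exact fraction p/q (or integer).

x' = [-145/2228, -350/557]
P' = [1209/2228 -78/557; -78/557 92/557]

x̄ = F·x = [-3, 0]
P̄ = F·P·Fᵀ + Q = [39 0; 0 4]
y = z − H·x̄ = [-4, 5]
S = H·P̄·Hᵀ + R = [194 -42; -42 78]
K = P̄·Hᵀ·S⁻¹ = [-741/2228 715/2228; -60/557 -118/557]
x' = x̄ + K·y = [-145/2228, -350/557]
P' = (I − K·H)·P̄ = [1209/2228 -78/557; -78/557 92/557]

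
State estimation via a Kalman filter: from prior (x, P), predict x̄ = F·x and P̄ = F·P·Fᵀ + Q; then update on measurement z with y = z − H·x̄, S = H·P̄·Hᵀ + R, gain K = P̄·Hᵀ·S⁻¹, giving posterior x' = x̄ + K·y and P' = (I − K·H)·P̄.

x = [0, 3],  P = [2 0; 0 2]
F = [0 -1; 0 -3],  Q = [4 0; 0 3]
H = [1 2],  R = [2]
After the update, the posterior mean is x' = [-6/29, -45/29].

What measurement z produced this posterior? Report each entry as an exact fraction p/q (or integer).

x̄ = F·x = [-3, -9]
P̄ = F·P·Fᵀ + Q = [6 6; 6 21]
S = H·P̄·Hᵀ + R = [116]
K = P̄·Hᵀ·S⁻¹ = [9/58; 12/29]
x' − x̄ = [81/29, 216/29] = K·y
y = (KᵀK)⁻¹·Kᵀ·(x' − x̄) = [18]
z = y + H·x̄ = [18] + [-21] = [-3]

z = [-3]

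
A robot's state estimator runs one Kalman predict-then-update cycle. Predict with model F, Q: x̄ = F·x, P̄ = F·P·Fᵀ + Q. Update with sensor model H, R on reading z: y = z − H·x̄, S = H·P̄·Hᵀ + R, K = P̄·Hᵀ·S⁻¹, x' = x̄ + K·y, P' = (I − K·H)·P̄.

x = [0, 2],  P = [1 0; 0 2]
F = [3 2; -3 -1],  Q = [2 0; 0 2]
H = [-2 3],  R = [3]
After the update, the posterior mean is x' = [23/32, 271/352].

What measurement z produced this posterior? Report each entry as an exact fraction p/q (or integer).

x̄ = F·x = [4, -2]
P̄ = F·P·Fᵀ + Q = [19 -13; -13 13]
S = H·P̄·Hᵀ + R = [352]
K = P̄·Hᵀ·S⁻¹ = [-7/32; 65/352]
x' − x̄ = [-105/32, 975/352] = K·y
y = (KᵀK)⁻¹·Kᵀ·(x' − x̄) = [15]
z = y + H·x̄ = [15] + [-14] = [1]

z = [1]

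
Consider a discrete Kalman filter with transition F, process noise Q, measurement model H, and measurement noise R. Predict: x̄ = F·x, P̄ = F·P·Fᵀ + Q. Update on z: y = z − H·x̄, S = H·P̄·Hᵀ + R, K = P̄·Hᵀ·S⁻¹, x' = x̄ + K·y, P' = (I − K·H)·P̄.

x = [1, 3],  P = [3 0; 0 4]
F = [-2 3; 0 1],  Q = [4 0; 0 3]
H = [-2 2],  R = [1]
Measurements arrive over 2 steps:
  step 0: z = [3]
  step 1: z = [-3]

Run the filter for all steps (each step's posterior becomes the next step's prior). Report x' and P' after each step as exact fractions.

step 0: x̄ = F·x = [7, 3]
step 0: P̄ = F·P·Fᵀ + Q = [52 12; 12 7]
step 0: y = z − H·x̄ = [11]
step 0: S = H·P̄·Hᵀ + R = [141]
step 0: K = P̄·Hᵀ·S⁻¹ = [-80/141; -10/141]
step 0: x' = x̄ + K·y = [107/141, 313/141]
step 0: P' = (I − K·H)·P̄ = [932/141 892/141; 892/141 887/141]
step 1: x̄ = F·x = [725/141, 313/141]
step 1: P̄ = F·P·Fᵀ + Q = [1571/141 877/141; 877/141 1310/141]
step 1: y = z − H·x̄ = [401/141]
step 1: S = H·P̄·Hᵀ + R = [4649/141]
step 1: K = P̄·Hᵀ·S⁻¹ = [-1388/4649; 866/4649]
step 1: x' = x̄ + K·y = [19957/4649, 12783/4649]
step 1: P' = (I − K·H)·P̄ = [38135/4649 37441/4649; 37441/4649 37874/4649]

step 0: x' = [107/141, 313/141], P' = [932/141 892/141; 892/141 887/141]
step 1: x' = [19957/4649, 12783/4649], P' = [38135/4649 37441/4649; 37441/4649 37874/4649]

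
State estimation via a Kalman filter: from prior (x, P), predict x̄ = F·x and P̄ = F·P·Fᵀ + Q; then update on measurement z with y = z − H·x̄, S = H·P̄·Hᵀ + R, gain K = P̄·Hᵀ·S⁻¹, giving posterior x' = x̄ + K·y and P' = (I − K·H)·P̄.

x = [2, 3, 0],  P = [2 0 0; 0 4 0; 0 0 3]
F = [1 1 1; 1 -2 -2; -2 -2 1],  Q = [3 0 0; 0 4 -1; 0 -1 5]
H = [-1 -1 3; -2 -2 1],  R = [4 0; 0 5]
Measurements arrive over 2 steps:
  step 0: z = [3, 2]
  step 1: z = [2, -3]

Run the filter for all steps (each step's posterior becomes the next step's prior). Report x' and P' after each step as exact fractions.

step 0: x' = [6676/3239, -9435/3239, 130/237], P' = [61563/6478 -63669/6478 -21/79; -63669/6478 77159/6478 85/79; -21/79 85/79 184/237]
step 1: x' = [3377389/84371800, 387411889/168743600, 251451049/168743600], P' = [249978577/42185900 -528193623/84371800 -24791543/84371800; -528193623/84371800 1425815677/168743600 190864757/168743600; -24791543/84371800 190864757/168743600 389393111/506230800]

step 0: x̄ = F·x = [5, -4, -10]
step 0: P̄ = F·P·Fᵀ + Q = [12 -12 -9; -12 34 5; -9 5 32]
step 0: y = z − H·x̄ = [34, 14]
step 0: S = H·P̄·Hᵀ + R = [338 168; 168 141]
step 0: K = P̄·Hᵀ·S⁻¹ = [-765/6478 249/3239; 1855/6478 -2001/3239; 30/79 -40/237]
step 0: x' = x̄ + K·y = [6676/3239, -9435/3239, 130/237]
step 0: P' = (I − K·H)·P̄ = [61563/6478 -63669/6478 -21/79; -63669/6478 77159/6478 85/79; -21/79 85/79 184/237]
step 1: x̄ = F·x = [-2947/9717, 65978/9717, 21884/9717]
step 1: P̄ = F·P·Fᵀ + Q = [69515/9717 -97954/9717 -34480/9717; -97954/9717 2200657/19434 70448/9717; -34480/9717 70448/9717 92945/9717]
step 1: y = z − H·x̄ = [16813/9717, 25009/3239]
step 1: S = H·P̄·Hᵀ + R = [3267001/19434 658310/3239; 658310/3239 1297800/3239]
step 1: K = P̄·Hᵀ·S⁻¹ = [-576727/4218590 6336279/84371800; 2539573/8437180 -109598421/168743600; 3101393/8437180 -91659383/506230800]
step 1: x' = x̄ + K·y = [3377389/84371800, 387411889/168743600, 251451049/168743600]
step 1: P' = (I − K·H)·P̄ = [249978577/42185900 -528193623/84371800 -24791543/84371800; -528193623/84371800 1425815677/168743600 190864757/168743600; -24791543/84371800 190864757/168743600 389393111/506230800]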